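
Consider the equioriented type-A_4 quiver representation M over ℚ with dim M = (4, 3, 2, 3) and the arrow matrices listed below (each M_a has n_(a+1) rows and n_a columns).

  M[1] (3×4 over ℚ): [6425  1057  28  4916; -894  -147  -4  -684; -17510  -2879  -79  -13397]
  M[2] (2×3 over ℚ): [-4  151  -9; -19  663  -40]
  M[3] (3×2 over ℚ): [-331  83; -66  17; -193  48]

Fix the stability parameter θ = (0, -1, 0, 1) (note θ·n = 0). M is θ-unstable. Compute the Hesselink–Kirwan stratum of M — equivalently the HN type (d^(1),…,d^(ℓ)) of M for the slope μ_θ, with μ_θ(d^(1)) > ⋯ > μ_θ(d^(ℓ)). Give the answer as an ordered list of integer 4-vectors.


Via rank(M_{q-1}∘⋯∘M_p): M ≅ I[1,1], I[1,2], I[1,4]^2, I[4,4].
μ_θ-semistable layers: μ^(1)=1; μ^(2)=0; μ^(3)=-1/2

((0, 0, 0, 3); (1, 0, 2, 0); (3, 3, 0, 0))


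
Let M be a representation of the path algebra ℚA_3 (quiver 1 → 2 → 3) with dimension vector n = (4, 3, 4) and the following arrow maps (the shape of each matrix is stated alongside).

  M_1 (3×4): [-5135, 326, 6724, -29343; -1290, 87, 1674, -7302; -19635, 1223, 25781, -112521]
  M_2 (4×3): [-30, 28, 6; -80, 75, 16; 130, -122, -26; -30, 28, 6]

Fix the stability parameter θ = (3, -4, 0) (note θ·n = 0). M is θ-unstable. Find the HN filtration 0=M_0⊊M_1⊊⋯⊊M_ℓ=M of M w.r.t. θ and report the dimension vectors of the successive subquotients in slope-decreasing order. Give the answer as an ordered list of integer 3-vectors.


Interval decomposition of M: I[1,1], I[1,2], I[1,3]^2, I[3,3]^2.
HN type (ℓ=3): μ^(1)=3; μ^(2)=0; μ^(3)=-1/2

((1, 0, 0); (0, 0, 4); (3, 3, 0))


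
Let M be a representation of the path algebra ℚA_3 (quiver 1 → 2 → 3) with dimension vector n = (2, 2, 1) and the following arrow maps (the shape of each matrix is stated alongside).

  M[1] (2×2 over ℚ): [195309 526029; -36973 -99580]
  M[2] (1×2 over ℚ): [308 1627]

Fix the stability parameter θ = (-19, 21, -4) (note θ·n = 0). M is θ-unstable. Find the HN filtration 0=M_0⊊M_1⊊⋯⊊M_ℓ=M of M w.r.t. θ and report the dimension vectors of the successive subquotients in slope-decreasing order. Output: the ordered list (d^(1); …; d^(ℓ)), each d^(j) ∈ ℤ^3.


Interval decomposition of M: I[1,2], I[1,3].
HN type (ℓ=3): μ^(1)=21; μ^(2)=17/2; μ^(3)=-19

((0, 1, 0); (0, 1, 1); (2, 0, 0))


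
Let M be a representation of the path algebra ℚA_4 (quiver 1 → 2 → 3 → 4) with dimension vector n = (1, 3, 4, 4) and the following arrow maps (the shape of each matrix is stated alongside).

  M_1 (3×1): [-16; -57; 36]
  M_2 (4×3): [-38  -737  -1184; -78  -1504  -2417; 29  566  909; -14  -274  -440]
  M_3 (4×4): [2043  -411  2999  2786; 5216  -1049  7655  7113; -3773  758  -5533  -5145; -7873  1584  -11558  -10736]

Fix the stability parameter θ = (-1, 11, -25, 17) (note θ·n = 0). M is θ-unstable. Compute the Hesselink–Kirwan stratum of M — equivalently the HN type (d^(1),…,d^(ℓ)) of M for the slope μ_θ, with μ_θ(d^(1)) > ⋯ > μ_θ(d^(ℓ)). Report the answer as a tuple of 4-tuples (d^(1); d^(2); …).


Interval decomposition of M: I[1,4], I[2,4]^2, I[3,4].
HN type (ℓ=4): μ^(1)=17; μ^(2)=-5; μ^(3)=-7; μ^(4)=-25

((0, 0, 0, 4); (1, 1, 1, 0); (0, 2, 2, 0); (0, 0, 1, 0))


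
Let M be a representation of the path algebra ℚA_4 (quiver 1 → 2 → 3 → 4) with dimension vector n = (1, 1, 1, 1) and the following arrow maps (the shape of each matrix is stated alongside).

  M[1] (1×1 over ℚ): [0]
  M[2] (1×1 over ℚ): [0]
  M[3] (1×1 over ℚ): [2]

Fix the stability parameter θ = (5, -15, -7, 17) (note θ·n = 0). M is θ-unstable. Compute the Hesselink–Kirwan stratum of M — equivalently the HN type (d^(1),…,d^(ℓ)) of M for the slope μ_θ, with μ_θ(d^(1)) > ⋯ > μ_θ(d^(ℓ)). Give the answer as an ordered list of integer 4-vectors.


Interval decomposition of M: I[1,1], I[2,2], I[3,4].
HN type (ℓ=4): μ^(1)=17; μ^(2)=5; μ^(3)=-7; μ^(4)=-15

((0, 0, 0, 1); (1, 0, 0, 0); (0, 0, 1, 0); (0, 1, 0, 0))


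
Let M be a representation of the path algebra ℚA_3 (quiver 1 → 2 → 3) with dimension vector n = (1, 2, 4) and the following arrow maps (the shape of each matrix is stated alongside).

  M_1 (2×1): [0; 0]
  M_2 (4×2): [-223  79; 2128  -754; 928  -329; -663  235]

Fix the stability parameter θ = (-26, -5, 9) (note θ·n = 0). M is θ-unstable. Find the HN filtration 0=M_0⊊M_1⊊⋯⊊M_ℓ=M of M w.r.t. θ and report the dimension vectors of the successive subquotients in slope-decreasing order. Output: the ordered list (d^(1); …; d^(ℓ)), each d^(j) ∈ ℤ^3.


Interval decomposition of M: I[1,1], I[2,3]^2, I[3,3]^2.
HN type (ℓ=3): μ^(1)=9; μ^(2)=-5; μ^(3)=-26

((0, 0, 4); (0, 2, 0); (1, 0, 0))


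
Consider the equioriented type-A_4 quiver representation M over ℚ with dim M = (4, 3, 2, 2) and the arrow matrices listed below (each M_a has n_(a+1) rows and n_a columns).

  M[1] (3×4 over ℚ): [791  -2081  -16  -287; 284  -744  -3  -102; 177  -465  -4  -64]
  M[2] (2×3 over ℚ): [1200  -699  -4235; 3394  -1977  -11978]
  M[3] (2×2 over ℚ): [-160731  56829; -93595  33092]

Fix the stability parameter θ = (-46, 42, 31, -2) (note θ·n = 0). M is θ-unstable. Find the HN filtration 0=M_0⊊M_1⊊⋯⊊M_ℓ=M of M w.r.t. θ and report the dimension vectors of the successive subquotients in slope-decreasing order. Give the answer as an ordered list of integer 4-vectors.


Interval decomposition of M: I[1,1], I[1,2], I[1,4]^2.
HN type (ℓ=3): μ^(1)=42; μ^(2)=71/3; μ^(3)=-46

((0, 1, 0, 0); (0, 2, 2, 2); (4, 0, 0, 0))


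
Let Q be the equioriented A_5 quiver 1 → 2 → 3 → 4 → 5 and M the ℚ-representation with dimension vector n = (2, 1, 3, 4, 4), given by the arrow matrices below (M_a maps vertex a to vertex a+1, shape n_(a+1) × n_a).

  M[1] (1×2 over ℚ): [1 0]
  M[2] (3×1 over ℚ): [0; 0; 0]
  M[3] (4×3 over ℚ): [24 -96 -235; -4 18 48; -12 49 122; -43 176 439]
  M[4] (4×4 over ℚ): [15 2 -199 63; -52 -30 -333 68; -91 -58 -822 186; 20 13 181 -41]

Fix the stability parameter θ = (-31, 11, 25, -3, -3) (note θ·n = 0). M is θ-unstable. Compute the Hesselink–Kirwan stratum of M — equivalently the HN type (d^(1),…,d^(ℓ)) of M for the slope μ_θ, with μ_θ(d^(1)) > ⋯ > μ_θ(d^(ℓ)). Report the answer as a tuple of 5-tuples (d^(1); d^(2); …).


Via rank(M_{q-1}∘⋯∘M_p): M ≅ I[1,1], I[1,2], I[3,5]^3, I[4,5].
μ_θ-semistable layers: μ^(1)=11; μ^(2)=19/3; μ^(3)=-3; μ^(4)=-31

((0, 1, 0, 0, 0); (0, 0, 3, 3, 3); (0, 0, 0, 1, 1); (2, 0, 0, 0, 0))


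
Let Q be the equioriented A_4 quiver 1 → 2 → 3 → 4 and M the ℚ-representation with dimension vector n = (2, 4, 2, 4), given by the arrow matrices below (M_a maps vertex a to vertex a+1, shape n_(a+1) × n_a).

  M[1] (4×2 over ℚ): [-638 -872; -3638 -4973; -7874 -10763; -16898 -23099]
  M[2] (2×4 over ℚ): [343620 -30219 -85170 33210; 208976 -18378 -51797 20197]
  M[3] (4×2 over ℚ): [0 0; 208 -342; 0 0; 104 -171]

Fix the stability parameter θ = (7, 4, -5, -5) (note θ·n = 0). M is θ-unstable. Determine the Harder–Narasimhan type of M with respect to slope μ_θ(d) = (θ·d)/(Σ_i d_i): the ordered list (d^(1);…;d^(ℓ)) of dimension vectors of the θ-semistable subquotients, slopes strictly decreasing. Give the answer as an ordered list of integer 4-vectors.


Interval decomposition of M: I[1,3], I[1,4], I[2,2]^2, I[4,4]^3.
HN type (ℓ=4): μ^(1)=4; μ^(2)=2; μ^(3)=1/4; μ^(4)=-5

((0, 2, 0, 0); (1, 1, 1, 0); (1, 1, 1, 1); (0, 0, 0, 3))


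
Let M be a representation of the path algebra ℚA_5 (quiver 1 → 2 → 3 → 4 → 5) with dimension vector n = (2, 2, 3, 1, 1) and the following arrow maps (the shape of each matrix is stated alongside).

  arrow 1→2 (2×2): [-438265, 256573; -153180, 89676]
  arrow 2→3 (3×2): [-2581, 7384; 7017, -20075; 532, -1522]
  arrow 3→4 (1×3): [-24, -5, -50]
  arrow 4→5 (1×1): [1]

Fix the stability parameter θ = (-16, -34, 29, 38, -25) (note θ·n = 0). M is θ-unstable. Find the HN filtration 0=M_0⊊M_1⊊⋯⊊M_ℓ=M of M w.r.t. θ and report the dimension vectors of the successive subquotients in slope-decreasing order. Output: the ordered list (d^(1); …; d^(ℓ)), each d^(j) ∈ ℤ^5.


Via rank(M_{q-1}∘⋯∘M_p): M ≅ I[1,1], I[1,5], I[2,3], I[3,3].
μ_θ-semistable layers: μ^(1)=29; μ^(2)=14; μ^(3)=-16; μ^(4)=-25; μ^(5)=-34

((0, 0, 2, 0, 0); (0, 0, 1, 1, 1); (1, 0, 0, 0, 0); (1, 1, 0, 0, 0); (0, 1, 0, 0, 0))


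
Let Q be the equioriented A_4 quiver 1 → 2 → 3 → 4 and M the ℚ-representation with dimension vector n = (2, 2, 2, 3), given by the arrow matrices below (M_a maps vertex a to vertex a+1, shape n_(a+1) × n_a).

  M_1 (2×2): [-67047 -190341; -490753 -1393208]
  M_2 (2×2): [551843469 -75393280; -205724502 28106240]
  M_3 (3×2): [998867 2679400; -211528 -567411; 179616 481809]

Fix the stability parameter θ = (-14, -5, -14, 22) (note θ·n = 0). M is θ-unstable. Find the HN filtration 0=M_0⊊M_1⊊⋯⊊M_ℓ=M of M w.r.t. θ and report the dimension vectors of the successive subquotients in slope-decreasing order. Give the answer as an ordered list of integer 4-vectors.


Interval decomposition of M: I[1,2], I[1,4], I[3,4], I[4,4].
HN type (ℓ=4): μ^(1)=22; μ^(2)=-5; μ^(3)=-19/2; μ^(4)=-14

((0, 0, 0, 3); (0, 1, 0, 0); (0, 1, 1, 0); (2, 0, 1, 0))


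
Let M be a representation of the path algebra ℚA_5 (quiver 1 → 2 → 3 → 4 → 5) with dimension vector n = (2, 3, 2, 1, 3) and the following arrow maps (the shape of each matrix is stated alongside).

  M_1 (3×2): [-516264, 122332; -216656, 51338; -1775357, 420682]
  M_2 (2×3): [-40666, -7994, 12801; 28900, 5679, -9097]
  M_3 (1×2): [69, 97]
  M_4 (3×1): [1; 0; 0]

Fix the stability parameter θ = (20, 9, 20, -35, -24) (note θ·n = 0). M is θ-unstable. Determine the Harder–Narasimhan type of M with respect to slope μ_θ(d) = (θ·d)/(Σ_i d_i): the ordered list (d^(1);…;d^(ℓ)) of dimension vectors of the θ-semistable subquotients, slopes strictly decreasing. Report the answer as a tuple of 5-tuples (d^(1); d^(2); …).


Interval decomposition of M: I[1,3], I[1,5], I[2,2], I[5,5]^2.
HN type (ℓ=5): μ^(1)=20; μ^(2)=29/2; μ^(3)=9; μ^(4)=-2; μ^(5)=-24

((0, 0, 1, 0, 0); (1, 1, 0, 0, 0); (0, 1, 0, 0, 0); (1, 1, 1, 1, 1); (0, 0, 0, 0, 2))


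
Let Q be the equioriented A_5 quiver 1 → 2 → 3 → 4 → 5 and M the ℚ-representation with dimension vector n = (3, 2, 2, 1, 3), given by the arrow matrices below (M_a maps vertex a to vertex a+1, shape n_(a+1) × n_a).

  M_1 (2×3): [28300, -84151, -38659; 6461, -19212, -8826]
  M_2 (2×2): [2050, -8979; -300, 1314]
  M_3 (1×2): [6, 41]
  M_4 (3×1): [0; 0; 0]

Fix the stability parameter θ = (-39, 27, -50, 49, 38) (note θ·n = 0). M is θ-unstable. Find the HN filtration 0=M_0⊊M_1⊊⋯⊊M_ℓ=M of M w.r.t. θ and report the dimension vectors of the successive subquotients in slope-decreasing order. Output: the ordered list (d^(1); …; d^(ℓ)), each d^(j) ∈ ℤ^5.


Barcode: M ≅ I[1,1], I[1,2], I[1,3], I[3,4], I[5,5]^3. HN layers by μ_θ (6 steps, strictly decreasing):
  μ^(1)=49; μ^(2)=38; μ^(3)=27; μ^(4)=-23/2; μ^(5)=-39; μ^(6)=-50

((0, 0, 0, 1, 0); (0, 0, 0, 0, 3); (0, 1, 0, 0, 0); (0, 1, 1, 0, 0); (3, 0, 0, 0, 0); (0, 0, 1, 0, 0))


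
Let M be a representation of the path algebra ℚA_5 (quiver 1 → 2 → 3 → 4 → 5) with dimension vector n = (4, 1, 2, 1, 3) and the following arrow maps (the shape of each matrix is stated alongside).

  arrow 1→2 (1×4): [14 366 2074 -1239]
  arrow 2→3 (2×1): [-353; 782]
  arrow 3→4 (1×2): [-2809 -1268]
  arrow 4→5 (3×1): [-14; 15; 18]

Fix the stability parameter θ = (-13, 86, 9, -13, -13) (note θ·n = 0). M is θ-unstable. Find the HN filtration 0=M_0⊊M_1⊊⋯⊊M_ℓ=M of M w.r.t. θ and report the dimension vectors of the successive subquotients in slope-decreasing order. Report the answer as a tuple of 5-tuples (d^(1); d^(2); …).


Via rank(M_{q-1}∘⋯∘M_p): M ≅ I[1,1]^3, I[1,5], I[3,3], I[5,5]^2.
μ_θ-semistable layers: μ^(1)=69/4; μ^(2)=9; μ^(3)=-13

((0, 1, 1, 1, 1); (0, 0, 1, 0, 0); (4, 0, 0, 0, 2))


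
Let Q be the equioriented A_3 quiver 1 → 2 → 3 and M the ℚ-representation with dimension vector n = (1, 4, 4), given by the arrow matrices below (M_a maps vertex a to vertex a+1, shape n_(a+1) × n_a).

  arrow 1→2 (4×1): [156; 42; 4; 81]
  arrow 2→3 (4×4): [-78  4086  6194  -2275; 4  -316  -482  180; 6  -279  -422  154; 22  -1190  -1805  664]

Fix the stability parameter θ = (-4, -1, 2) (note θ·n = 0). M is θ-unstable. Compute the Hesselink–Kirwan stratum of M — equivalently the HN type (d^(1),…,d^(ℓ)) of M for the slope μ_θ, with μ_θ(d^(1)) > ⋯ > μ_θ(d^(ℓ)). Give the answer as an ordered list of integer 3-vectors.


Barcode: M ≅ I[1,3], I[2,2], I[2,3]^2, I[3,3]. HN layers by μ_θ (3 steps, strictly decreasing):
  μ^(1)=2; μ^(2)=-1; μ^(3)=-4

((0, 0, 4); (0, 4, 0); (1, 0, 0))


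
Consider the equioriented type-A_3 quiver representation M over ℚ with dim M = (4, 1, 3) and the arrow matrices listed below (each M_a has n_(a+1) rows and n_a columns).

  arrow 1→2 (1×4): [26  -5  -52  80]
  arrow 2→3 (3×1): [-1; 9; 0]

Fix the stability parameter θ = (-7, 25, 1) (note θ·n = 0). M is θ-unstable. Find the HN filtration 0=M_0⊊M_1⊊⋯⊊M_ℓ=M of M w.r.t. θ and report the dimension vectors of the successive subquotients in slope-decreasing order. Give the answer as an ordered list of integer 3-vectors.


Interval decomposition of M: I[1,1]^3, I[1,3], I[3,3]^2.
HN type (ℓ=3): μ^(1)=13; μ^(2)=1; μ^(3)=-7

((0, 1, 1); (0, 0, 2); (4, 0, 0))


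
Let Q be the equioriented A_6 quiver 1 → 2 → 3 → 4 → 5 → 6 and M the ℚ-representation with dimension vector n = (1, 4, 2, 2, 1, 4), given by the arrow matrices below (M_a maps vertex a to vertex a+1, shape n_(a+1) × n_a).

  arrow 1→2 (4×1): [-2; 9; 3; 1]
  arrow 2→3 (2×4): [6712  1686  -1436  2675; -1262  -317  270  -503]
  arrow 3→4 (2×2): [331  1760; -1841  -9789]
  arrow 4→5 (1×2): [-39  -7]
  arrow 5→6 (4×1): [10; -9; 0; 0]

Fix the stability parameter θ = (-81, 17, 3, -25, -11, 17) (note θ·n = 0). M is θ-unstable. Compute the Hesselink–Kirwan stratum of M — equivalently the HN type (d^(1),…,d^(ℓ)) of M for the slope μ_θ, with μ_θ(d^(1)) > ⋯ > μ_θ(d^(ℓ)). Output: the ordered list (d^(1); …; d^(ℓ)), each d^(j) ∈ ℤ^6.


Via rank(M_{q-1}∘⋯∘M_p): M ≅ I[1,4], I[2,2]^2, I[2,6], I[6,6]^3.
μ_θ-semistable layers: μ^(1)=17; μ^(2)=-5/3; μ^(3)=-4; μ^(4)=-81

((0, 2, 0, 0, 0, 4); (0, 1, 1, 1, 0, 0); (0, 1, 1, 1, 1, 0); (1, 0, 0, 0, 0, 0))


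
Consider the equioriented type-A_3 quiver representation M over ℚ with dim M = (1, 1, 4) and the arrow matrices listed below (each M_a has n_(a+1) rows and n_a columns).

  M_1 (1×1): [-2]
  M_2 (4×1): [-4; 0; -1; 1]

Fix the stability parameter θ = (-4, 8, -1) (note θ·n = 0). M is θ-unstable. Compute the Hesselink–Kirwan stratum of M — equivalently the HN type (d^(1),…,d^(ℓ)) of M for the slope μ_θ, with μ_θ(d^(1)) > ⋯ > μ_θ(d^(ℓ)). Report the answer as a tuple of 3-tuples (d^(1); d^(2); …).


Via rank(M_{q-1}∘⋯∘M_p): M ≅ I[1,3], I[3,3]^3.
μ_θ-semistable layers: μ^(1)=7/2; μ^(2)=-1; μ^(3)=-4

((0, 1, 1); (0, 0, 3); (1, 0, 0))


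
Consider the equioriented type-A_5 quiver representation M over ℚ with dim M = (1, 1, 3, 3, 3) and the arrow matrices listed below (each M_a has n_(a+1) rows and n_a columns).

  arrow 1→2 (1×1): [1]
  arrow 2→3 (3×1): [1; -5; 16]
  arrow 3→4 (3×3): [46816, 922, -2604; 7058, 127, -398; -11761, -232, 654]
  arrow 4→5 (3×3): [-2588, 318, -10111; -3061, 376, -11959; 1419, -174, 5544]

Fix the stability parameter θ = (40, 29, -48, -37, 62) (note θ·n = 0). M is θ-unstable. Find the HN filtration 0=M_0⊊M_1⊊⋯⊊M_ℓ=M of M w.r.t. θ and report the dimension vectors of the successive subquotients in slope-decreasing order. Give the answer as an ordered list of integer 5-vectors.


Barcode: M ≅ I[1,5], I[3,3], I[3,5], I[4,4], I[5,5]. HN layers by μ_θ (4 steps, strictly decreasing):
  μ^(1)=62; μ^(2)=-4; μ^(3)=-37; μ^(4)=-48

((0, 0, 0, 0, 3); (1, 1, 1, 1, 0); (0, 0, 0, 2, 0); (0, 0, 2, 0, 0))


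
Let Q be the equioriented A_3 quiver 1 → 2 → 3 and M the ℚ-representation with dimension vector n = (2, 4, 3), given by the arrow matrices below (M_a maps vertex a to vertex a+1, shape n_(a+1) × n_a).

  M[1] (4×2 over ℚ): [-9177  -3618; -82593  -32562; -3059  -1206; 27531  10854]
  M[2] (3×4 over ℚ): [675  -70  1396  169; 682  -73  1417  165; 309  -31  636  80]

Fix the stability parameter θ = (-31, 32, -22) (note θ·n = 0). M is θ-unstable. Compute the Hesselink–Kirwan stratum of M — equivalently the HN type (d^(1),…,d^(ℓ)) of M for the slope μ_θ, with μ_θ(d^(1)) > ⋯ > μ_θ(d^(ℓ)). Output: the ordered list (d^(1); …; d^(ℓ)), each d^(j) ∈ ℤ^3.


Barcode: M ≅ I[1,1], I[1,3], I[2,2], I[2,3]^2. HN layers by μ_θ (3 steps, strictly decreasing):
  μ^(1)=32; μ^(2)=5; μ^(3)=-31

((0, 1, 0); (0, 3, 3); (2, 0, 0))


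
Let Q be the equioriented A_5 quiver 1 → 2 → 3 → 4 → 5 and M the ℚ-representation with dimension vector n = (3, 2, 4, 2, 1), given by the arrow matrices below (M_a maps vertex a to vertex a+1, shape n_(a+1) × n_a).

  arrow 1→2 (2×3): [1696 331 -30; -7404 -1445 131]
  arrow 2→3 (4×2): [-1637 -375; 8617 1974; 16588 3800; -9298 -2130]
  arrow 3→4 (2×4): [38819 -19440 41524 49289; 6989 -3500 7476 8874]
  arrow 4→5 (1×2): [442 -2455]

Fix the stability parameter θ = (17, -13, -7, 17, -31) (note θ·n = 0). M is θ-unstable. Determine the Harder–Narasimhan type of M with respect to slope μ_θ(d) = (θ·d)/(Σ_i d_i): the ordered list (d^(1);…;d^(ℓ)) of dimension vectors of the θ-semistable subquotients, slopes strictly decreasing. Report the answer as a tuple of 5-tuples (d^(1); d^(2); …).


Via rank(M_{q-1}∘⋯∘M_p): M ≅ I[1,1], I[1,3], I[1,5], I[3,3], I[3,4].
μ_θ-semistable layers: μ^(1)=17; μ^(2)=-1; μ^(3)=-17/5; μ^(4)=-7

((1, 0, 0, 1, 0); (1, 1, 1, 0, 0); (1, 1, 1, 1, 1); (0, 0, 2, 0, 0))


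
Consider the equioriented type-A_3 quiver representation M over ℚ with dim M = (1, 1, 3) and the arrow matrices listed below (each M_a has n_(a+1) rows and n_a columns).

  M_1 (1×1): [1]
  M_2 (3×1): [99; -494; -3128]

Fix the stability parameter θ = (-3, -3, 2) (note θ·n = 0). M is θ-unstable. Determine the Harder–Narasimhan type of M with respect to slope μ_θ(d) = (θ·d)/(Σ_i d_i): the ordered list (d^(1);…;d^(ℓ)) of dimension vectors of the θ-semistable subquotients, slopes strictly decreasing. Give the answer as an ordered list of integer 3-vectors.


Via rank(M_{q-1}∘⋯∘M_p): M ≅ I[1,3], I[3,3]^2.
μ_θ-semistable layers: μ^(1)=2; μ^(2)=-3

((0, 0, 3); (1, 1, 0))


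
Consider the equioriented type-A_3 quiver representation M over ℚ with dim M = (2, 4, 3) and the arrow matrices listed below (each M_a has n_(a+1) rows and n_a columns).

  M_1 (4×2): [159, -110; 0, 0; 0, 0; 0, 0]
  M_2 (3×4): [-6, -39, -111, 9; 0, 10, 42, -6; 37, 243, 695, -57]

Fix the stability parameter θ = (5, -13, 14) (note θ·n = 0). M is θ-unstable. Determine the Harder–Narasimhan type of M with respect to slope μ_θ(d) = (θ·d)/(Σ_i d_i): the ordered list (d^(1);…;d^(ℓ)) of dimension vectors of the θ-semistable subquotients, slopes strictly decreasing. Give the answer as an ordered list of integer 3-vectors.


Barcode: M ≅ I[1,1], I[1,3], I[2,2]^2, I[2,3], I[3,3]. HN layers by μ_θ (4 steps, strictly decreasing):
  μ^(1)=14; μ^(2)=5; μ^(3)=-4; μ^(4)=-13

((0, 0, 3); (1, 0, 0); (1, 1, 0); (0, 3, 0))


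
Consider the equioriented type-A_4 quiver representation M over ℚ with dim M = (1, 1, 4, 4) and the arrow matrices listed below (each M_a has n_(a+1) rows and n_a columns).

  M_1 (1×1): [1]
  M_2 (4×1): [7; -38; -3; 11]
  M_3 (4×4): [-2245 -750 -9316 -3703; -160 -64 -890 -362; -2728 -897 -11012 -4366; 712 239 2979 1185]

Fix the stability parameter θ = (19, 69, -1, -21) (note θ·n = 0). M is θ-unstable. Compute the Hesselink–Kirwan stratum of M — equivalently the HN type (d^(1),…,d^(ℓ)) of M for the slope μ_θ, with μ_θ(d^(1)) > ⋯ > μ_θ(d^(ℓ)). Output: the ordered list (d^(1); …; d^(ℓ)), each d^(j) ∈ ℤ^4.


Via rank(M_{q-1}∘⋯∘M_p): M ≅ I[1,3], I[3,4]^3, I[4,4].
μ_θ-semistable layers: μ^(1)=34; μ^(2)=19; μ^(3)=-11; μ^(4)=-21

((0, 1, 1, 0); (1, 0, 0, 0); (0, 0, 3, 3); (0, 0, 0, 1))


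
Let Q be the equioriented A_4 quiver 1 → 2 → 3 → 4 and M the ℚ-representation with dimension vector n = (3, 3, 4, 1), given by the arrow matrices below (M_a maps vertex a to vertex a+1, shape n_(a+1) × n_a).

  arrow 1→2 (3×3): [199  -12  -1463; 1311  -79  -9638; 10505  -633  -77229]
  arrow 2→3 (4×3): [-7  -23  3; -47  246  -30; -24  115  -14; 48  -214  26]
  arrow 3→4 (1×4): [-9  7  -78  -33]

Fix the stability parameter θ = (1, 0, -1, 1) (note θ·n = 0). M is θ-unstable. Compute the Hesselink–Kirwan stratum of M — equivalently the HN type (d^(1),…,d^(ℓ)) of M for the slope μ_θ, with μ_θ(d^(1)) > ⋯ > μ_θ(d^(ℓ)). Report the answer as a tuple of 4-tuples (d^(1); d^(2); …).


Via rank(M_{q-1}∘⋯∘M_p): M ≅ I[1,3]^2, I[1,4], I[3,3].
μ_θ-semistable layers: μ^(1)=1; μ^(2)=0; μ^(3)=-1

((0, 0, 0, 1); (3, 3, 3, 0); (0, 0, 1, 0))


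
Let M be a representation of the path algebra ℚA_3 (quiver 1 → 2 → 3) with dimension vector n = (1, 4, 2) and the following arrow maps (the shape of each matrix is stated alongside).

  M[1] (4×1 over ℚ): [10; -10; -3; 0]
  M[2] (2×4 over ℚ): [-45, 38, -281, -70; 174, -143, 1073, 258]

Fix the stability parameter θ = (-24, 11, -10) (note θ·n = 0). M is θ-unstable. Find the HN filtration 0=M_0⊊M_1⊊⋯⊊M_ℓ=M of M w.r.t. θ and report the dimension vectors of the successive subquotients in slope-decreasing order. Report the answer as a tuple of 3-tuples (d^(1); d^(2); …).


Via rank(M_{q-1}∘⋯∘M_p): M ≅ I[1,3], I[2,2]^2, I[2,3].
μ_θ-semistable layers: μ^(1)=11; μ^(2)=1/2; μ^(3)=-24

((0, 2, 0); (0, 2, 2); (1, 0, 0))


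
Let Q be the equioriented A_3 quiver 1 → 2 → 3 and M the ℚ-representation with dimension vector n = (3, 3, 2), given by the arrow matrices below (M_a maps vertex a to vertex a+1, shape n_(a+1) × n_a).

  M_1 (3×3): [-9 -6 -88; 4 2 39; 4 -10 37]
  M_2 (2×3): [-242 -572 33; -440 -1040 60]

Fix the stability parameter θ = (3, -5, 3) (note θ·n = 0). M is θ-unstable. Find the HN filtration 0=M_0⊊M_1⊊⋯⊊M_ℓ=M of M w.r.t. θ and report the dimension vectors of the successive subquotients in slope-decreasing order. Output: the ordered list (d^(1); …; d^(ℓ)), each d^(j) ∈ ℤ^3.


Barcode: M ≅ I[1,1], I[1,2], I[1,3], I[2,2], I[3,3]. HN layers by μ_θ (3 steps, strictly decreasing):
  μ^(1)=3; μ^(2)=-1; μ^(3)=-5

((1, 0, 2); (2, 2, 0); (0, 1, 0))


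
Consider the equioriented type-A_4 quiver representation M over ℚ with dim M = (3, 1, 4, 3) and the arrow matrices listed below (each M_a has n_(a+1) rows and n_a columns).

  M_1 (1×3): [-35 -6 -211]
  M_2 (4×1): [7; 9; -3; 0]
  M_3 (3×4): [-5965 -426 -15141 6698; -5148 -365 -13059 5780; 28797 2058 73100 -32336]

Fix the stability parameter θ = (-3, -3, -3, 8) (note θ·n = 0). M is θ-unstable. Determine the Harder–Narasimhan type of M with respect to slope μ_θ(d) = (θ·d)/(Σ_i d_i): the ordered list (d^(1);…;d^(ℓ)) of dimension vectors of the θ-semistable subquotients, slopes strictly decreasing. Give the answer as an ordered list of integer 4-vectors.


Barcode: M ≅ I[1,1]^2, I[1,4], I[3,3], I[3,4]^2. HN layers by μ_θ (2 steps, strictly decreasing):
  μ^(1)=8; μ^(2)=-3

((0, 0, 0, 3); (3, 1, 4, 0))


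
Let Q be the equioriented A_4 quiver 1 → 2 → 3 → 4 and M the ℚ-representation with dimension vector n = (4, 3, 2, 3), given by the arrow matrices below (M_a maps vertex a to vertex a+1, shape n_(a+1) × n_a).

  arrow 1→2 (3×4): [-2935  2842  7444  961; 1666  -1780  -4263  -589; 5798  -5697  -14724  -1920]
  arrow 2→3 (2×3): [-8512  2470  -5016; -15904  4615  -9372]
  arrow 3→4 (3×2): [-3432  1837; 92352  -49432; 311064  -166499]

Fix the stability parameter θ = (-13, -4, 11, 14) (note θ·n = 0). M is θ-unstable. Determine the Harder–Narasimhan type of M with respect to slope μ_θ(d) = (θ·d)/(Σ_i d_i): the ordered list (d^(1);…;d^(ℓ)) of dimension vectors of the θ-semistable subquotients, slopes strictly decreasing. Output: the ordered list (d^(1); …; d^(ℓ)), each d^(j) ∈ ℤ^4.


Interval decomposition of M: I[1,1], I[1,2]^2, I[1,4], I[3,3], I[4,4]^2.
HN type (ℓ=4): μ^(1)=14; μ^(2)=11; μ^(3)=-4; μ^(4)=-13

((0, 0, 0, 3); (0, 0, 2, 0); (0, 3, 0, 0); (4, 0, 0, 0))


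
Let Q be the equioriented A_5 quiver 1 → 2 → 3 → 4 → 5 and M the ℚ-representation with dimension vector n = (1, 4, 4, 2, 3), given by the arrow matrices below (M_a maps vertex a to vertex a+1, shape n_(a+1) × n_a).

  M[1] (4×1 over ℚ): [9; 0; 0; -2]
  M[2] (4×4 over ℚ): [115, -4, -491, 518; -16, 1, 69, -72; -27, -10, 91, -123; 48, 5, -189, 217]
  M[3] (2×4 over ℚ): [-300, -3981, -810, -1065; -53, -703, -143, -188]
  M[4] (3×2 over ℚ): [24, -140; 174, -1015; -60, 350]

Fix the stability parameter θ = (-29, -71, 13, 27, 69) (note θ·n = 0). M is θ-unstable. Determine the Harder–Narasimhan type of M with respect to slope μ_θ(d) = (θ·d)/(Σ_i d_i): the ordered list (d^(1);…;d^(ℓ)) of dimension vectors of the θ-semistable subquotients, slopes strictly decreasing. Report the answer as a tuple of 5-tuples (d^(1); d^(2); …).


Via rank(M_{q-1}∘⋯∘M_p): M ≅ I[1,3], I[2,2], I[2,4], I[2,5], I[3,3], I[5,5]^2.
μ_θ-semistable layers: μ^(1)=69; μ^(2)=27; μ^(3)=13; μ^(4)=-50; μ^(5)=-71

((0, 0, 0, 0, 3); (0, 0, 0, 2, 0); (0, 0, 4, 0, 0); (1, 1, 0, 0, 0); (0, 3, 0, 0, 0))


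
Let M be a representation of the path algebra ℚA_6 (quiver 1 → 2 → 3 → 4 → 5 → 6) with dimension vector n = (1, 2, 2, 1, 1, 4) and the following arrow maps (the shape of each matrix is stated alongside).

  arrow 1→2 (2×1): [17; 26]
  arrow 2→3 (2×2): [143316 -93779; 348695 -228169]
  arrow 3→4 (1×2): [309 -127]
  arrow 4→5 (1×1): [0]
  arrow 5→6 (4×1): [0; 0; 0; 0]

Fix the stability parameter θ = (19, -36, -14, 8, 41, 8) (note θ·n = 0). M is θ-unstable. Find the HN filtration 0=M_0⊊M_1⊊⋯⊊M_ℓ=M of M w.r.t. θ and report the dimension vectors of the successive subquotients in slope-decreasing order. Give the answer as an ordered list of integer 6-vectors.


Interval decomposition of M: I[1,4], I[2,3], I[5,5], I[6,6]^4.
HN type (ℓ=5): μ^(1)=41; μ^(2)=8; μ^(3)=-31/3; μ^(4)=-14; μ^(5)=-36

((0, 0, 0, 0, 1, 0); (0, 0, 0, 1, 0, 4); (1, 1, 1, 0, 0, 0); (0, 0, 1, 0, 0, 0); (0, 1, 0, 0, 0, 0))


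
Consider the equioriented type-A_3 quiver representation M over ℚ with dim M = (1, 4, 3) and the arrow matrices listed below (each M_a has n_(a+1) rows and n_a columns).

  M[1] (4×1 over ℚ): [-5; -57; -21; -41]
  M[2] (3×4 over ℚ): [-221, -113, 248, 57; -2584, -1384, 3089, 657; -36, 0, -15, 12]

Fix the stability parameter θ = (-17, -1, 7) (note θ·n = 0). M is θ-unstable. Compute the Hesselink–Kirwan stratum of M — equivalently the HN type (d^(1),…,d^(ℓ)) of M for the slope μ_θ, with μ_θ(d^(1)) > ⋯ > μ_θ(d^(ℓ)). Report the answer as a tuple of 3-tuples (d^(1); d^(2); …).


Via rank(M_{q-1}∘⋯∘M_p): M ≅ I[1,3], I[2,2], I[2,3]^2.
μ_θ-semistable layers: μ^(1)=7; μ^(2)=-1; μ^(3)=-17

((0, 0, 3); (0, 4, 0); (1, 0, 0))


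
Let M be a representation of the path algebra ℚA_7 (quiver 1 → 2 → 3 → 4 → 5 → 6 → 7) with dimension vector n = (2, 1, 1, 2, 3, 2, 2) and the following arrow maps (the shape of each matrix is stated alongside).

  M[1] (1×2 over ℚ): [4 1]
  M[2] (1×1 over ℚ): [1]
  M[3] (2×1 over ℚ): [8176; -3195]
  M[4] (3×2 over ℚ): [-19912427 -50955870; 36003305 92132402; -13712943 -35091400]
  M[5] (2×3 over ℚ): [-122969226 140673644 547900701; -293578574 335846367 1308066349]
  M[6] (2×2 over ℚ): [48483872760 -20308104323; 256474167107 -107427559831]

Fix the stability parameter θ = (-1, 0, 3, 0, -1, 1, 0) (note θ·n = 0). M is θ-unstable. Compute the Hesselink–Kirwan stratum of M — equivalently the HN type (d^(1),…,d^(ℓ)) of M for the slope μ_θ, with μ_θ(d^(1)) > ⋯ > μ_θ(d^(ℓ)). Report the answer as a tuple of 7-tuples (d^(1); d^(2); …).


Barcode: M ≅ I[1,1], I[1,7], I[4,7], I[5,5]. HN layers by μ_θ (5 steps, strictly decreasing):
  μ^(1)=3/5; μ^(2)=1/2; μ^(3)=0; μ^(4)=-1/2; μ^(5)=-1

((0, 0, 1, 1, 1, 1, 1); (0, 0, 0, 0, 0, 1, 1); (0, 1, 0, 0, 0, 0, 0); (0, 0, 0, 1, 1, 0, 0); (2, 0, 0, 0, 1, 0, 0))


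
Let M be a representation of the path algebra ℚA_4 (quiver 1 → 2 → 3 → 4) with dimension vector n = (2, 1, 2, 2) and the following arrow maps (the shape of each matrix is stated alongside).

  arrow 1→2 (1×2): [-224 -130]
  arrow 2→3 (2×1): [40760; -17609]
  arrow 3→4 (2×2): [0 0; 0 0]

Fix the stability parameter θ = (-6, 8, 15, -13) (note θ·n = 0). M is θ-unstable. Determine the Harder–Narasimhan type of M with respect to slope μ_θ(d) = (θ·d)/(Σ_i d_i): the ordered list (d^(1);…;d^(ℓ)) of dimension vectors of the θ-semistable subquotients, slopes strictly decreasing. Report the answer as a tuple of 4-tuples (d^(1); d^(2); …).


Barcode: M ≅ I[1,1], I[1,3], I[3,3], I[4,4]^2. HN layers by μ_θ (4 steps, strictly decreasing):
  μ^(1)=15; μ^(2)=8; μ^(3)=-6; μ^(4)=-13

((0, 0, 2, 0); (0, 1, 0, 0); (2, 0, 0, 0); (0, 0, 0, 2))


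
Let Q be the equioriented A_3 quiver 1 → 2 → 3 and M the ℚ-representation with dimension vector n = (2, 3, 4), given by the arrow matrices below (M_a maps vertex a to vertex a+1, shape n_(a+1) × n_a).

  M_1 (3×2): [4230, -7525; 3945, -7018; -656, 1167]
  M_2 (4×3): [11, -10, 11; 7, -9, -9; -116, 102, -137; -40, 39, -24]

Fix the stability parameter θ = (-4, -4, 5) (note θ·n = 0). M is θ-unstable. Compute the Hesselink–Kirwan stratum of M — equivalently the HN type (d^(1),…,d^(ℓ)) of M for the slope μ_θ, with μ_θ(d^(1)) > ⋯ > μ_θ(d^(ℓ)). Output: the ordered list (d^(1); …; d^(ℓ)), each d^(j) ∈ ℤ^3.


Interval decomposition of M: I[1,3]^2, I[2,3], I[3,3].
HN type (ℓ=2): μ^(1)=5; μ^(2)=-4

((0, 0, 4); (2, 3, 0))


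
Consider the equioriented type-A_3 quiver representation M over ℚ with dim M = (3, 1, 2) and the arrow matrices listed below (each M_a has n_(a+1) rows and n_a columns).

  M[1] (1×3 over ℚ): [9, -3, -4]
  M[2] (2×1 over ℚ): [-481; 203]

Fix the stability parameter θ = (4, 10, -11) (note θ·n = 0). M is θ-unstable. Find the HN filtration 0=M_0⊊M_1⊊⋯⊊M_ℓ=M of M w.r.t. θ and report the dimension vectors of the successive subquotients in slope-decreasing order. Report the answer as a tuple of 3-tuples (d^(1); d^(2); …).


Via rank(M_{q-1}∘⋯∘M_p): M ≅ I[1,1]^2, I[1,3], I[3,3].
μ_θ-semistable layers: μ^(1)=4; μ^(2)=1; μ^(3)=-11

((2, 0, 0); (1, 1, 1); (0, 0, 1))


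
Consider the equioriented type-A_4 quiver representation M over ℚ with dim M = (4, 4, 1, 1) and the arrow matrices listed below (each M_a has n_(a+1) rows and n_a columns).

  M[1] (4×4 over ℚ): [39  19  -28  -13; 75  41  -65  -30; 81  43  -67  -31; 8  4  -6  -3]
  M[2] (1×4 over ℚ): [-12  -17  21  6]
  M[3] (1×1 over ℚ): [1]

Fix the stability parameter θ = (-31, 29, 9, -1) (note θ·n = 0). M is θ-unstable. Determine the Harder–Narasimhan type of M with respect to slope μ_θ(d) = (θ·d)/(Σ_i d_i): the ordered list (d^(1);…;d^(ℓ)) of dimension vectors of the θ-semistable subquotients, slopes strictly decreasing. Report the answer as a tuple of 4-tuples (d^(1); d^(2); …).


Interval decomposition of M: I[1,1], I[1,2]^2, I[1,4], I[2,2].
HN type (ℓ=3): μ^(1)=29; μ^(2)=37/3; μ^(3)=-31

((0, 3, 0, 0); (0, 1, 1, 1); (4, 0, 0, 0))


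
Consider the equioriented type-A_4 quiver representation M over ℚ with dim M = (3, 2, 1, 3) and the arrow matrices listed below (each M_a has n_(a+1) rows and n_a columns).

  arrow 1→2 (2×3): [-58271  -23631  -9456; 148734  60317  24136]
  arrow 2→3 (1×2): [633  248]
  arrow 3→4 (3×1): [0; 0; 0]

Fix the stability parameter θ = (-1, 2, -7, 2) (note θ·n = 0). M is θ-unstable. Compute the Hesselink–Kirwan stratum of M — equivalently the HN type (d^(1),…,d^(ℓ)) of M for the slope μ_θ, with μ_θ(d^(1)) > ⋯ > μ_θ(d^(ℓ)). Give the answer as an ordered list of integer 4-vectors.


Interval decomposition of M: I[1,1], I[1,2], I[1,3], I[4,4]^3.
HN type (ℓ=3): μ^(1)=2; μ^(2)=-1; μ^(3)=-2

((0, 1, 0, 3); (2, 0, 0, 0); (1, 1, 1, 0))


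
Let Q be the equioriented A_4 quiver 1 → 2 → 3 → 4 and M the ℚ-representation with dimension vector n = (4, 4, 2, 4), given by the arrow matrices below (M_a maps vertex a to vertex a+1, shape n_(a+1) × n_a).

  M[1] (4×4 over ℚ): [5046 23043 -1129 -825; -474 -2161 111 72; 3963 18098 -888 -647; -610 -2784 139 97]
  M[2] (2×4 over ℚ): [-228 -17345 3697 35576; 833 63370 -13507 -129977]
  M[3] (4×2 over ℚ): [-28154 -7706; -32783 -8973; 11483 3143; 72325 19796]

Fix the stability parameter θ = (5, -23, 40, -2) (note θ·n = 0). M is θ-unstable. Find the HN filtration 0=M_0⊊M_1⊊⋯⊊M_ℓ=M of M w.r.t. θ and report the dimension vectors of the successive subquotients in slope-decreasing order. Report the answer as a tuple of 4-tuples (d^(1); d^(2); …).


Interval decomposition of M: I[1,2]^2, I[1,4]^2, I[4,4]^2.
HN type (ℓ=3): μ^(1)=19; μ^(2)=-2; μ^(3)=-9

((0, 0, 2, 2); (0, 0, 0, 2); (4, 4, 0, 0))


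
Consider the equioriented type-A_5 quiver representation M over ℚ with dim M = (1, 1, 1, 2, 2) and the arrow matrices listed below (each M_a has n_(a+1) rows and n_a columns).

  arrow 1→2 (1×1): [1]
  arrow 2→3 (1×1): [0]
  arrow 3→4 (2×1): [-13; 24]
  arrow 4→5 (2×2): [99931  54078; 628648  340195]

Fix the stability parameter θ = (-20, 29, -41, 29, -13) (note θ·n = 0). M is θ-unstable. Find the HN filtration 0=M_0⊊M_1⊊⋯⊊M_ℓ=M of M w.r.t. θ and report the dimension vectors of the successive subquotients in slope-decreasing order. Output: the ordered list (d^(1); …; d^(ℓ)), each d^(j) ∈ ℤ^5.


Interval decomposition of M: I[1,2], I[3,5], I[4,5].
HN type (ℓ=4): μ^(1)=29; μ^(2)=8; μ^(3)=-20; μ^(4)=-41

((0, 1, 0, 0, 0); (0, 0, 0, 2, 2); (1, 0, 0, 0, 0); (0, 0, 1, 0, 0))


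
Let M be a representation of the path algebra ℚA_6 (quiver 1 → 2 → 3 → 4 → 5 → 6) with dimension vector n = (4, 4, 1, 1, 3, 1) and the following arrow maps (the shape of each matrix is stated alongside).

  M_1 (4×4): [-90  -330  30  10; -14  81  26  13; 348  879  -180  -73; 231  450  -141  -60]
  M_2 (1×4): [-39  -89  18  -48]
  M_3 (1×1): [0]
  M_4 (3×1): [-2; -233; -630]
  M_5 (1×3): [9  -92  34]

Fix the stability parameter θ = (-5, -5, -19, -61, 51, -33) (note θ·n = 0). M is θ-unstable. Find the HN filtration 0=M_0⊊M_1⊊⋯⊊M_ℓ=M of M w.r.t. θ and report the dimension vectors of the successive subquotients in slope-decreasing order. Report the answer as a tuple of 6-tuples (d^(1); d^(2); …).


Barcode: M ≅ I[1,1]^2, I[1,2], I[1,3], I[2,2]^2, I[4,6], I[5,5]^2. HN layers by μ_θ (5 steps, strictly decreasing):
  μ^(1)=51; μ^(2)=9; μ^(3)=-5; μ^(4)=-29/3; μ^(5)=-61

((0, 0, 0, 0, 2, 0); (0, 0, 0, 0, 1, 1); (3, 3, 0, 0, 0, 0); (1, 1, 1, 0, 0, 0); (0, 0, 0, 1, 0, 0))


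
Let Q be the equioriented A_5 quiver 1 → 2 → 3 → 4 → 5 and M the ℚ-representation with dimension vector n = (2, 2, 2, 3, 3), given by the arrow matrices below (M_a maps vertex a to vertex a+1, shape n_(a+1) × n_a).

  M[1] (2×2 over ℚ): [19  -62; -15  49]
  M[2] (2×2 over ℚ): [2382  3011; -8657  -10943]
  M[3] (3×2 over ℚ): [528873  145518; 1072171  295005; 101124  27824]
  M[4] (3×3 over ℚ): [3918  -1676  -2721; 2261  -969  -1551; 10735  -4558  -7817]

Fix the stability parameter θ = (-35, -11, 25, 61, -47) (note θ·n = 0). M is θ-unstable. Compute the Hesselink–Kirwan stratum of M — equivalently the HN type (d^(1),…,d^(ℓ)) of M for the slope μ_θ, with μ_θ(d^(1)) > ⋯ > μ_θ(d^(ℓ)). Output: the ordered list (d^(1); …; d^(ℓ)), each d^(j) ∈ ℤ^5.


Via rank(M_{q-1}∘⋯∘M_p): M ≅ I[1,5]^2, I[4,5].
μ_θ-semistable layers: μ^(1)=13; μ^(2)=7; μ^(3)=-11; μ^(4)=-35

((0, 0, 2, 2, 2); (0, 0, 0, 1, 1); (0, 2, 0, 0, 0); (2, 0, 0, 0, 0))


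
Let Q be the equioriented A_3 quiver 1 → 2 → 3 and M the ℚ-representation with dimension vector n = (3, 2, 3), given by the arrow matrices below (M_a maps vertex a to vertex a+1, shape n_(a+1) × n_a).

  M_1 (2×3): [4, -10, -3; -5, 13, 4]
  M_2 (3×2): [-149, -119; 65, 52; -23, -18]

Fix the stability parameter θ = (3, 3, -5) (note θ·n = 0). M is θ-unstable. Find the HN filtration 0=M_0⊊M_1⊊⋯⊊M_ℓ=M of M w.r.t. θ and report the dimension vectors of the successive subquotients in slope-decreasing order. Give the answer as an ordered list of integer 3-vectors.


Interval decomposition of M: I[1,1], I[1,3]^2, I[3,3].
HN type (ℓ=3): μ^(1)=3; μ^(2)=1/3; μ^(3)=-5

((1, 0, 0); (2, 2, 2); (0, 0, 1))


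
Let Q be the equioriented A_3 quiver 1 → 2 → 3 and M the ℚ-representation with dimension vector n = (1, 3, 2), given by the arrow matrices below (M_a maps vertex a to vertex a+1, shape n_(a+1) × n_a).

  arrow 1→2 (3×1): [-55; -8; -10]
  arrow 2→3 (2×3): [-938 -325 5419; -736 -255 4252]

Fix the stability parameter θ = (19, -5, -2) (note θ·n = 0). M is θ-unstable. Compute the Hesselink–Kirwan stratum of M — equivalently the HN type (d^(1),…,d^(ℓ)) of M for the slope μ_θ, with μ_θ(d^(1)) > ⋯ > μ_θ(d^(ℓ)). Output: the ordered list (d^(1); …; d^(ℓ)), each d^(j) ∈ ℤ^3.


Interval decomposition of M: I[1,2], I[2,3]^2.
HN type (ℓ=3): μ^(1)=7; μ^(2)=-2; μ^(3)=-5

((1, 1, 0); (0, 0, 2); (0, 2, 0))


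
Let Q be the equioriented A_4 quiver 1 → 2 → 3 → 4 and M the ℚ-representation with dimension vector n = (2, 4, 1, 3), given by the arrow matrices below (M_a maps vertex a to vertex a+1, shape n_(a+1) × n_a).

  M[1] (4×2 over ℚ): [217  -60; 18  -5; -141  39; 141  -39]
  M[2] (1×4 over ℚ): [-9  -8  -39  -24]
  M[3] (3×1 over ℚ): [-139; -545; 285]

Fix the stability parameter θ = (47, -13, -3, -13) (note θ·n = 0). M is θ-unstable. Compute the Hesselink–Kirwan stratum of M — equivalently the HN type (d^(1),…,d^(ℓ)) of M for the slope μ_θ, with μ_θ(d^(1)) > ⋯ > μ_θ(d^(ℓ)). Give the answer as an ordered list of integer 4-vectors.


Via rank(M_{q-1}∘⋯∘M_p): M ≅ I[1,2], I[1,4], I[2,2]^2, I[4,4]^2.
μ_θ-semistable layers: μ^(1)=17; μ^(2)=9/2; μ^(3)=-13

((1, 1, 0, 0); (1, 1, 1, 1); (0, 2, 0, 2))


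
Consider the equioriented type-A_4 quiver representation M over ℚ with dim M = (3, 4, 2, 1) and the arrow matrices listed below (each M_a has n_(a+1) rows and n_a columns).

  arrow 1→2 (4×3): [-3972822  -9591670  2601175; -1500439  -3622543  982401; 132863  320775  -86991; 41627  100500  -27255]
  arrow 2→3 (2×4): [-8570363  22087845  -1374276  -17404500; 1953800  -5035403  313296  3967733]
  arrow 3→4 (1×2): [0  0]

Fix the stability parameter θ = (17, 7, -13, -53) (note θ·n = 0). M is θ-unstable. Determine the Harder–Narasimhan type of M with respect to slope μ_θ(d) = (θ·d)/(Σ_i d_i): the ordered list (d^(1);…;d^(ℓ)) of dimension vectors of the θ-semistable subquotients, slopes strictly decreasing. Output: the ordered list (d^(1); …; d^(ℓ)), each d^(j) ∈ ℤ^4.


Barcode: M ≅ I[1,2], I[1,3]^2, I[2,2], I[4,4]. HN layers by μ_θ (4 steps, strictly decreasing):
  μ^(1)=12; μ^(2)=7; μ^(3)=11/3; μ^(4)=-53

((1, 1, 0, 0); (0, 1, 0, 0); (2, 2, 2, 0); (0, 0, 0, 1))


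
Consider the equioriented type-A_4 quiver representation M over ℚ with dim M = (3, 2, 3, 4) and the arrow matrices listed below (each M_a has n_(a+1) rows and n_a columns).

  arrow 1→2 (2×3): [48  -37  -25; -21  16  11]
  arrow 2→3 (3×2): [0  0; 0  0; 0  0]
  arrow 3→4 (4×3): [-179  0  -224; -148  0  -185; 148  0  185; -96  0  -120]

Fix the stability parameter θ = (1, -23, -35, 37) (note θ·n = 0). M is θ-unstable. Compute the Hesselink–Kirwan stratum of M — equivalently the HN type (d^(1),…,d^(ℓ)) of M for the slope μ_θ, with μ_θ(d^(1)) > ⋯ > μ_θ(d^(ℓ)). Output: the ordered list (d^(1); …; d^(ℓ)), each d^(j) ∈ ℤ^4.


Via rank(M_{q-1}∘⋯∘M_p): M ≅ I[1,1], I[1,2]^2, I[3,3], I[3,4]^2, I[4,4]^2.
μ_θ-semistable layers: μ^(1)=37; μ^(2)=1; μ^(3)=-11; μ^(4)=-35

((0, 0, 0, 4); (1, 0, 0, 0); (2, 2, 0, 0); (0, 0, 3, 0))
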